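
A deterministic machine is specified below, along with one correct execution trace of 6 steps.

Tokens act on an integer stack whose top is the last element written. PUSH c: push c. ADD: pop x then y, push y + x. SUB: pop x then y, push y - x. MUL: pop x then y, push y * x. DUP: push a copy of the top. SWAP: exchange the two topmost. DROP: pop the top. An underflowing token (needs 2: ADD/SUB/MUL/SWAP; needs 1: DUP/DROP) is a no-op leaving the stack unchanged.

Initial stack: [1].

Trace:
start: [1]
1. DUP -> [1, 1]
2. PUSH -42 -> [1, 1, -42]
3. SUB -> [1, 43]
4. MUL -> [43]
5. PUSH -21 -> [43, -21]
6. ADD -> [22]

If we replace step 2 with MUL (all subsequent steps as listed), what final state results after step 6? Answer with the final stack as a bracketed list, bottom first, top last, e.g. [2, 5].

[-20]

(re-executing from step 2 with the substitution; state before step 2: [1, 1])
2. MUL -> [1]
3. SUB -> [1]
4. MUL -> [1]
5. PUSH -21 -> [1, -21]
6. ADD -> [-20]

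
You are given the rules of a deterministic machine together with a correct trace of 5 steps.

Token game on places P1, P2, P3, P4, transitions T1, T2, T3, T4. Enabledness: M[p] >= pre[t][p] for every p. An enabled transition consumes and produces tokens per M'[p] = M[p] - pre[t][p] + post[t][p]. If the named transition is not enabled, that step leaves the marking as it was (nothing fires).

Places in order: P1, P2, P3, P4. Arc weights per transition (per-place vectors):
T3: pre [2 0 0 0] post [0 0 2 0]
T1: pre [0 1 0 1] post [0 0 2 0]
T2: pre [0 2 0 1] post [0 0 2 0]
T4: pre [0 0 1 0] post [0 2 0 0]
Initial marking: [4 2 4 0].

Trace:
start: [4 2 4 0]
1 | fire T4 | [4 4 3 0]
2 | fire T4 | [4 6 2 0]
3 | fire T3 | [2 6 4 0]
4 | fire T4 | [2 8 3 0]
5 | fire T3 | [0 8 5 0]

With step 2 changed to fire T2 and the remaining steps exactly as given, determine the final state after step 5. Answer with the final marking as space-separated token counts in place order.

(re-executing from step 2 with the substitution; state before step 2: [4 4 3 0])
2 | fire T2 | [4 4 3 0]
3 | fire T3 | [2 4 5 0]
4 | fire T4 | [2 6 4 0]
5 | fire T3 | [0 6 6 0]

0 6 6 0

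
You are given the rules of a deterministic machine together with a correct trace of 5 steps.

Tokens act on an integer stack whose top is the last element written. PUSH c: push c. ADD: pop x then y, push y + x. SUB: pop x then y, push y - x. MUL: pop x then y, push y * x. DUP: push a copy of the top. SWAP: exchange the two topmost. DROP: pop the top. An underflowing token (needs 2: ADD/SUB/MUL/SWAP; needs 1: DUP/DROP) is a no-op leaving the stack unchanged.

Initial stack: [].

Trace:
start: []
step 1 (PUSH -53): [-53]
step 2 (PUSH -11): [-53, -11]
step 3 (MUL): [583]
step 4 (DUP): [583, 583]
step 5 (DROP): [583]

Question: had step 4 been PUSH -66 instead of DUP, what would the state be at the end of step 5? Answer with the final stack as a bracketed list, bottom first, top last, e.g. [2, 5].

(re-executing from step 4 with the substitution; state before step 4: [583])
step 4 (PUSH -66): [583, -66]
step 5 (DROP): [583]

[583]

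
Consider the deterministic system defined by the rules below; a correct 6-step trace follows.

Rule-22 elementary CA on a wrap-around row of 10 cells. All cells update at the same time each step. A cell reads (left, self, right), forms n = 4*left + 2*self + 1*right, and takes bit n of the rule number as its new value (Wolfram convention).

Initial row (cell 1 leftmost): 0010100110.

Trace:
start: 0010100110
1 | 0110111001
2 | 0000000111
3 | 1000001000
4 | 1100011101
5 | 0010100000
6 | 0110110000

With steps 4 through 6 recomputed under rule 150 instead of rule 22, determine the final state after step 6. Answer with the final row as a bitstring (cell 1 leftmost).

1010101101

(re-executing steps 4..6 under rule 150; state before step 4: 1000001000)
4 | 1100011101
5 | 1010101000
6 | 1010101101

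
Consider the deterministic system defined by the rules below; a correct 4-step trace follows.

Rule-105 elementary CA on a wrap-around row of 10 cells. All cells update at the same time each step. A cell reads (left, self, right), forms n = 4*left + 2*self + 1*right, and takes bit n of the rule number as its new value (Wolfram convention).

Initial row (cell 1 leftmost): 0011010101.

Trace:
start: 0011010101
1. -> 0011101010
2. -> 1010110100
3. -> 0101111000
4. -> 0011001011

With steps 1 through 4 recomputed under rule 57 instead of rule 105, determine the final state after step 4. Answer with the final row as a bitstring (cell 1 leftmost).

(re-executing steps 1..4 under rule 57; state before step 1: 0011010101)
1. -> 1010101010
2. -> 0101010101
3. -> 1010101010
4. -> 0101010101

0101010101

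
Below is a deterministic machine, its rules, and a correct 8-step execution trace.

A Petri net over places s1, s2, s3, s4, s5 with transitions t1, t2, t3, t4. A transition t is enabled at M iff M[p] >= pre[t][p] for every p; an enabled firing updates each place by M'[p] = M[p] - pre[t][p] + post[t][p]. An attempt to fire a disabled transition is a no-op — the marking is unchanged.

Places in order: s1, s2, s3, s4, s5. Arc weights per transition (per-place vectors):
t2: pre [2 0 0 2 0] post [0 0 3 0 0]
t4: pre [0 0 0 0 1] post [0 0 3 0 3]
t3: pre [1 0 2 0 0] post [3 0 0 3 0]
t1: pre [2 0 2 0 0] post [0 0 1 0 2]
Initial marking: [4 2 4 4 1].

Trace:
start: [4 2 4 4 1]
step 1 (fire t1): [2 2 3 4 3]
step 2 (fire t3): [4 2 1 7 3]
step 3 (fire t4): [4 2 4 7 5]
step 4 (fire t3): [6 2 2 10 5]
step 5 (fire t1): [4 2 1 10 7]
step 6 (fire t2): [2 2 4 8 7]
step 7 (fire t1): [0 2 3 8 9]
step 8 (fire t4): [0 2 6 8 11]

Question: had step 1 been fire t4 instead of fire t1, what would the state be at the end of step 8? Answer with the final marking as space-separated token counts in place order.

(re-executing from step 1 with the substitution; state before step 1: [4 2 4 4 1])
step 1 (fire t4): [4 2 7 4 3]
step 2 (fire t3): [6 2 5 7 3]
step 3 (fire t4): [6 2 8 7 5]
step 4 (fire t3): [8 2 6 10 5]
step 5 (fire t1): [6 2 5 10 7]
step 6 (fire t2): [4 2 8 8 7]
step 7 (fire t1): [2 2 7 8 9]
step 8 (fire t4): [2 2 10 8 11]

2 2 10 8 11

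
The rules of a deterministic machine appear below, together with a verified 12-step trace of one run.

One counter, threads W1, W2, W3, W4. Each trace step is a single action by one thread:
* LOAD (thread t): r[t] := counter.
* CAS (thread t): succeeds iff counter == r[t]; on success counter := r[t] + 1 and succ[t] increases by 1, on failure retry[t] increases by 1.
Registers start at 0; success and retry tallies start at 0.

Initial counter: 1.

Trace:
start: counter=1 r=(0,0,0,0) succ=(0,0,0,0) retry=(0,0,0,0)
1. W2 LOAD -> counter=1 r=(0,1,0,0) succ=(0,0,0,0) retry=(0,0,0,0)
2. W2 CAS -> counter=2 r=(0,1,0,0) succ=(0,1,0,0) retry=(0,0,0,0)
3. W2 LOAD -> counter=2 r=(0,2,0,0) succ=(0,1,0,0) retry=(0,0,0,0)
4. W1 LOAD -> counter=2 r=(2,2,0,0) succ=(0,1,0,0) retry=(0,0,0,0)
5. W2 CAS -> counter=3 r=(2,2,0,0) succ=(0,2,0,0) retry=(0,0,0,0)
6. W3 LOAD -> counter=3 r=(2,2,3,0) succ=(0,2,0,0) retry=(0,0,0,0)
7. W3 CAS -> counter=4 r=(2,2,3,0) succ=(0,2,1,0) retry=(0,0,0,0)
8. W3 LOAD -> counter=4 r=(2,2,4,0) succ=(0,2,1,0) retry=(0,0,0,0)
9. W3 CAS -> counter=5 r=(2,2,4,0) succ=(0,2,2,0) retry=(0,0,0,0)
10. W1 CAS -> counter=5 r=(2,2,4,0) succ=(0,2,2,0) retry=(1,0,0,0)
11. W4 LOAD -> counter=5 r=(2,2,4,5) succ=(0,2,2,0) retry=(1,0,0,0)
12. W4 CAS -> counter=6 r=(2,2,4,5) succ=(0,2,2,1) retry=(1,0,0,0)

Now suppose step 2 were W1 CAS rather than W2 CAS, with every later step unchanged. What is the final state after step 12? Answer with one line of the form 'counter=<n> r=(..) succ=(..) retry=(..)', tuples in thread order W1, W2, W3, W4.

(re-executing from step 2 with the substitution; state before step 2: counter=1 r=(0,1,0,0) succ=(0,0,0,0) retry=(0,0,0,0))
2. W1 CAS -> counter=1 r=(0,1,0,0) succ=(0,0,0,0) retry=(1,0,0,0)
3. W2 LOAD -> counter=1 r=(0,1,0,0) succ=(0,0,0,0) retry=(1,0,0,0)
4. W1 LOAD -> counter=1 r=(1,1,0,0) succ=(0,0,0,0) retry=(1,0,0,0)
5. W2 CAS -> counter=2 r=(1,1,0,0) succ=(0,1,0,0) retry=(1,0,0,0)
6. W3 LOAD -> counter=2 r=(1,1,2,0) succ=(0,1,0,0) retry=(1,0,0,0)
7. W3 CAS -> counter=3 r=(1,1,2,0) succ=(0,1,1,0) retry=(1,0,0,0)
8. W3 LOAD -> counter=3 r=(1,1,3,0) succ=(0,1,1,0) retry=(1,0,0,0)
9. W3 CAS -> counter=4 r=(1,1,3,0) succ=(0,1,2,0) retry=(1,0,0,0)
10. W1 CAS -> counter=4 r=(1,1,3,0) succ=(0,1,2,0) retry=(2,0,0,0)
11. W4 LOAD -> counter=4 r=(1,1,3,4) succ=(0,1,2,0) retry=(2,0,0,0)
12. W4 CAS -> counter=5 r=(1,1,3,4) succ=(0,1,2,1) retry=(2,0,0,0)

counter=5 r=(1,1,3,4) succ=(0,1,2,1) retry=(2,0,0,0)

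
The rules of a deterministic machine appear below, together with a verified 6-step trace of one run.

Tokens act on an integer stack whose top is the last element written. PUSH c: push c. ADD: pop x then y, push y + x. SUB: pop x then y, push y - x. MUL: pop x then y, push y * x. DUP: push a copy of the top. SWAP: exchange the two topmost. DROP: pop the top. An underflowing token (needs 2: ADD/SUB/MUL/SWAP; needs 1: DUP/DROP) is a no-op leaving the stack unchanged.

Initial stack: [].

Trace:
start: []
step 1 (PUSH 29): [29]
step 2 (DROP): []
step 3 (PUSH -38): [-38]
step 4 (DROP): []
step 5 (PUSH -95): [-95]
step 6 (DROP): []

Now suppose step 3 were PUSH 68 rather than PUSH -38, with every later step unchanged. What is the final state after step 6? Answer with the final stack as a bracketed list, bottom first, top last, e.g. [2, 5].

[]

(re-executing from step 3 with the substitution; state before step 3: [])
step 3 (PUSH 68): [68]
step 4 (DROP): []
step 5 (PUSH -95): [-95]
step 6 (DROP): []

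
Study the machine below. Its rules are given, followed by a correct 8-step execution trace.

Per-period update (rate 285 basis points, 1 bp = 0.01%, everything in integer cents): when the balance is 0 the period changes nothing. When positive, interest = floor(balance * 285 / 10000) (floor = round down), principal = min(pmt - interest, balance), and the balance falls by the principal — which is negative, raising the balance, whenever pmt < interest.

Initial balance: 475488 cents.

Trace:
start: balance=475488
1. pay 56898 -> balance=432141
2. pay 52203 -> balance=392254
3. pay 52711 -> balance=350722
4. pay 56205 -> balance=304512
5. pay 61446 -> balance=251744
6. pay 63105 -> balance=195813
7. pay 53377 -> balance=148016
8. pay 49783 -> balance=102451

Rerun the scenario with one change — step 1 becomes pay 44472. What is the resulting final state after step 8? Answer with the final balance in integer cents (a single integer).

(re-executing from step 1 with the substitution; state before step 1: balance=475488)
1. pay 44472 -> balance=444567
2. pay 52203 -> balance=405034
3. pay 52711 -> balance=363866
4. pay 56205 -> balance=318031
5. pay 61446 -> balance=265648
6. pay 63105 -> balance=210113
7. pay 53377 -> balance=162724
8. pay 49783 -> balance=117578

117578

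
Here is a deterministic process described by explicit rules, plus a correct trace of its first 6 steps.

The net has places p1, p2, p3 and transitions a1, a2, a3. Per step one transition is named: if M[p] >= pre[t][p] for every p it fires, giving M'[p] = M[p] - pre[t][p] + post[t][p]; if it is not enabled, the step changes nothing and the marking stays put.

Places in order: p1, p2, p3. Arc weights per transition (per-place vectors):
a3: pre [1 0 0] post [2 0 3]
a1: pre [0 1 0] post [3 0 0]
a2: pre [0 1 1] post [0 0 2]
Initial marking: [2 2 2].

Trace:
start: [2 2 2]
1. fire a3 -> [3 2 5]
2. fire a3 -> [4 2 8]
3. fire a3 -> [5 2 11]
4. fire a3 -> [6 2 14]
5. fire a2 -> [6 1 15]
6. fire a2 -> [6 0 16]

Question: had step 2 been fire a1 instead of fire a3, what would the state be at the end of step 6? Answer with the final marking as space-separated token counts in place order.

8 0 12

(re-executing from step 2 with the substitution; state before step 2: [3 2 5])
2. fire a1 -> [6 1 5]
3. fire a3 -> [7 1 8]
4. fire a3 -> [8 1 11]
5. fire a2 -> [8 0 12]
6. fire a2 -> [8 0 12]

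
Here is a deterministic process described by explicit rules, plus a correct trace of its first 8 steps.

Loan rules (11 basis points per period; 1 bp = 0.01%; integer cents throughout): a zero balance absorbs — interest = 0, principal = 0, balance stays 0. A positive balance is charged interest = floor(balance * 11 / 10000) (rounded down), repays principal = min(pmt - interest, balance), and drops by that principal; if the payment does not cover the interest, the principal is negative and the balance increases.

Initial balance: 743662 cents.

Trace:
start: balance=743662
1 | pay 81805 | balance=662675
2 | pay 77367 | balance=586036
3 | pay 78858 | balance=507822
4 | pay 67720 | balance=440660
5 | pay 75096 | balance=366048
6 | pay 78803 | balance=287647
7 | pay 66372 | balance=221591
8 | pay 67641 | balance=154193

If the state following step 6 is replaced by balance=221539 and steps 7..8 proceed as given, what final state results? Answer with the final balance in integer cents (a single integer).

state after step 6 := balance=221539
7 | pay 66372 | balance=155410
8 | pay 67641 | balance=87939

87939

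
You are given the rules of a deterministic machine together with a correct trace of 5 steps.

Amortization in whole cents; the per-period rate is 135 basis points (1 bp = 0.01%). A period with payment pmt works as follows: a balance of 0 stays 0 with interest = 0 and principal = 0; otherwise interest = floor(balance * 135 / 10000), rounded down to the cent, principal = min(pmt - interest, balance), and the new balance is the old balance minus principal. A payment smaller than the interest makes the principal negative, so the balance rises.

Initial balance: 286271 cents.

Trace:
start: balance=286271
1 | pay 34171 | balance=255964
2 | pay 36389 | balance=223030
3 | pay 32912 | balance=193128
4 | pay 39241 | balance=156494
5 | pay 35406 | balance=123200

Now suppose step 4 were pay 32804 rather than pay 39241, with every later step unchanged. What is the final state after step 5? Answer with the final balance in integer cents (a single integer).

(re-executing from step 4 with the substitution; state before step 4: balance=193128)
4 | pay 32804 | balance=162931
5 | pay 35406 | balance=129724

129724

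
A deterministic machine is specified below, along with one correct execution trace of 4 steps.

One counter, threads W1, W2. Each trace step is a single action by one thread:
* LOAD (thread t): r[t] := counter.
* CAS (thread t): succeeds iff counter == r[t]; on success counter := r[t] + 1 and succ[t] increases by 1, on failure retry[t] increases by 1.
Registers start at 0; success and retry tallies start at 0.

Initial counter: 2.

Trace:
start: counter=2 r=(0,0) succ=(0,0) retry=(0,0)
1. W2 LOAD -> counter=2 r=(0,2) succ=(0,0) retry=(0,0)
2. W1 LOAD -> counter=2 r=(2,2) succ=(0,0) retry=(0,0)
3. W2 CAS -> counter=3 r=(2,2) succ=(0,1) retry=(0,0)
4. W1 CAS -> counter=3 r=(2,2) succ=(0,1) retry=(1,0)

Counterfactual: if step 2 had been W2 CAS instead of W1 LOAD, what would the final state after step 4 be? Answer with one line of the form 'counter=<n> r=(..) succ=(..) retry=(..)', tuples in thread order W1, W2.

(re-executing from step 2 with the substitution; state before step 2: counter=2 r=(0,2) succ=(0,0) retry=(0,0))
2. W2 CAS -> counter=3 r=(0,2) succ=(0,1) retry=(0,0)
3. W2 CAS -> counter=3 r=(0,2) succ=(0,1) retry=(0,1)
4. W1 CAS -> counter=3 r=(0,2) succ=(0,1) retry=(1,1)

counter=3 r=(0,2) succ=(0,1) retry=(1,1)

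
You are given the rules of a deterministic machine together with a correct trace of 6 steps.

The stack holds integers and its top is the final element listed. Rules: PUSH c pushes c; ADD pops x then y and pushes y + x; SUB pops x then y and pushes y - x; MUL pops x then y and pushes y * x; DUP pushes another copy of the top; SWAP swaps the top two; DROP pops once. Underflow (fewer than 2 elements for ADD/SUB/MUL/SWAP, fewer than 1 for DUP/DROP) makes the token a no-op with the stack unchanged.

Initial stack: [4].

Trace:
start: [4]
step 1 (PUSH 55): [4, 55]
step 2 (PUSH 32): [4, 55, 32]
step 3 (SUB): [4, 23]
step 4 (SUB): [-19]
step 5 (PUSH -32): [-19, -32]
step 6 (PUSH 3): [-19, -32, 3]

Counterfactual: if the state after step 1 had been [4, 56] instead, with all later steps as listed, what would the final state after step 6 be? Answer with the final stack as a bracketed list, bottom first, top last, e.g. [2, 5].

[-20, -32, 3]

state after step 1 := [4, 56]
step 2 (PUSH 32): [4, 56, 32]
step 3 (SUB): [4, 24]
step 4 (SUB): [-20]
step 5 (PUSH -32): [-20, -32]
step 6 (PUSH 3): [-20, -32, 3]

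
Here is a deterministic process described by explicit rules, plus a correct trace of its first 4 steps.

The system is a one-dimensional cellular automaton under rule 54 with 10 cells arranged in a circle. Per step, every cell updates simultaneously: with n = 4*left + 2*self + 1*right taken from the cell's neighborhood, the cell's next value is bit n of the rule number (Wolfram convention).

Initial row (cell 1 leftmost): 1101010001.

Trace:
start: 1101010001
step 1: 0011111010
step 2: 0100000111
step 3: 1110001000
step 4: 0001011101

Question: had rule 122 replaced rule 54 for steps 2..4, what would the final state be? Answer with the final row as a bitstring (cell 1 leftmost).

1001110011

(re-executing steps 2..4 under rule 122; state before step 2: 0011111010)
step 2: 0110001101
step 3: 1111011110
step 4: 1001110011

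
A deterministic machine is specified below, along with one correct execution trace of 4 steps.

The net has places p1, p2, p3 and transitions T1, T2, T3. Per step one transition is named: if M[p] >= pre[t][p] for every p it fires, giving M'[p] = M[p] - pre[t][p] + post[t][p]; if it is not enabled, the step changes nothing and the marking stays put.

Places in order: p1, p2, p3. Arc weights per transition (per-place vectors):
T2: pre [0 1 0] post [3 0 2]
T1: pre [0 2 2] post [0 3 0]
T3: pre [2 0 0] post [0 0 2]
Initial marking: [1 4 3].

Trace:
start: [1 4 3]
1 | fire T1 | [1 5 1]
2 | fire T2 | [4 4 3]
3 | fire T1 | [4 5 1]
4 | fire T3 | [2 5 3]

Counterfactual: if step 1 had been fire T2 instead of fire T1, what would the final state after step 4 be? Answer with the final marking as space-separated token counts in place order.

(re-executing from step 1 with the substitution; state before step 1: [1 4 3])
1 | fire T2 | [4 3 5]
2 | fire T2 | [7 2 7]
3 | fire T1 | [7 3 5]
4 | fire T3 | [5 3 7]

5 3 7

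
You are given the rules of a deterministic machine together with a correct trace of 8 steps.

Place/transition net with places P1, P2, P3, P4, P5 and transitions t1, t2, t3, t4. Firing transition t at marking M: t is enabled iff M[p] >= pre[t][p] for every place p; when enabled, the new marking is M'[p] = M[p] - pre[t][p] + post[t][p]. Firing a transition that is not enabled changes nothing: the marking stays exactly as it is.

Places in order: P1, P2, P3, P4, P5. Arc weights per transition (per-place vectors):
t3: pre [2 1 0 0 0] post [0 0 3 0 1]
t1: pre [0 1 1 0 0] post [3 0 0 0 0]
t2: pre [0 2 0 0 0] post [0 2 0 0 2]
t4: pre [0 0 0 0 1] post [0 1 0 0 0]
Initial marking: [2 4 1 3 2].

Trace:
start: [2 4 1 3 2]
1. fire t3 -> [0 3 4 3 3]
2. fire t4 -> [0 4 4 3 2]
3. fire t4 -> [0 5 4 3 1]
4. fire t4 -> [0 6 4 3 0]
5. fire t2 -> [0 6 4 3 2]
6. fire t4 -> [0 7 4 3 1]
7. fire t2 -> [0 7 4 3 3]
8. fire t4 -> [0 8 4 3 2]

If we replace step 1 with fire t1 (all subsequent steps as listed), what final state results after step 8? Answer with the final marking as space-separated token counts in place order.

(re-executing from step 1 with the substitution; state before step 1: [2 4 1 3 2])
1. fire t1 -> [5 3 0 3 2]
2. fire t4 -> [5 4 0 3 1]
3. fire t4 -> [5 5 0 3 0]
4. fire t4 -> [5 5 0 3 0]
5. fire t2 -> [5 5 0 3 2]
6. fire t4 -> [5 6 0 3 1]
7. fire t2 -> [5 6 0 3 3]
8. fire t4 -> [5 7 0 3 2]

5 7 0 3 2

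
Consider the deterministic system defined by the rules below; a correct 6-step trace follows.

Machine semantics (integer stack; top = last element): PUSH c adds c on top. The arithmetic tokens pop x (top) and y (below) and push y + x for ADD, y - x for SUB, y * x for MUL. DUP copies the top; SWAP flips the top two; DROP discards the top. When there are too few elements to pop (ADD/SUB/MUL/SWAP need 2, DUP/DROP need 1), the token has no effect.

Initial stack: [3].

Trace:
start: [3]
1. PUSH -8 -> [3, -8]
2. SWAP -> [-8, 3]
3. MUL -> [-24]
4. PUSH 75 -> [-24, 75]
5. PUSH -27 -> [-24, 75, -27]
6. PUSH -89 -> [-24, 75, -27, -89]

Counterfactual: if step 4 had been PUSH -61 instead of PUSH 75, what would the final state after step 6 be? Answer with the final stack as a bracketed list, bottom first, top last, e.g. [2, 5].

(re-executing from step 4 with the substitution; state before step 4: [-24])
4. PUSH -61 -> [-24, -61]
5. PUSH -27 -> [-24, -61, -27]
6. PUSH -89 -> [-24, -61, -27, -89]

[-24, -61, -27, -89]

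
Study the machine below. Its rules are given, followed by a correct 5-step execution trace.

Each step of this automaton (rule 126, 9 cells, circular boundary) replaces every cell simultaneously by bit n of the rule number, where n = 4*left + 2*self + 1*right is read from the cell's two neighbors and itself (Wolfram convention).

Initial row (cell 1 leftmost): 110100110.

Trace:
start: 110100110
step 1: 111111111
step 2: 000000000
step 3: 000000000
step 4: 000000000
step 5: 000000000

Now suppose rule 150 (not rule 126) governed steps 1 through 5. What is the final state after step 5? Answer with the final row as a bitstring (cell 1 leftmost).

010111010

(re-executing steps 1..5 under rule 150; state before step 1: 110100110)
step 1: 000111000
step 2: 001010100
step 3: 011010110
step 4: 100010001
step 5: 010111010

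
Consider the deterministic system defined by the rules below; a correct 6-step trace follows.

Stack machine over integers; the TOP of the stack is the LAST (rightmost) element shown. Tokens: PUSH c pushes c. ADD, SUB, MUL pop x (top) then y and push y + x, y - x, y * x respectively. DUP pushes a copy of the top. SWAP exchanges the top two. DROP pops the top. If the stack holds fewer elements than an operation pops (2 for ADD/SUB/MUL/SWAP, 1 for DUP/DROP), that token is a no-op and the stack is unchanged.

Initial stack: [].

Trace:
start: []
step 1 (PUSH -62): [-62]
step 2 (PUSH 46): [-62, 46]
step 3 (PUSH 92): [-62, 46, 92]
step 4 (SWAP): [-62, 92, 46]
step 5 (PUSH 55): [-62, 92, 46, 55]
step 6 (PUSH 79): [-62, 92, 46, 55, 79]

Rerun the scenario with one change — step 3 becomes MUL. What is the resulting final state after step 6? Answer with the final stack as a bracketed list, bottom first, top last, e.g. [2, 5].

[-2852, 55, 79]

(re-executing from step 3 with the substitution; state before step 3: [-62, 46])
step 3 (MUL): [-2852]
step 4 (SWAP): [-2852]
step 5 (PUSH 55): [-2852, 55]
step 6 (PUSH 79): [-2852, 55, 79]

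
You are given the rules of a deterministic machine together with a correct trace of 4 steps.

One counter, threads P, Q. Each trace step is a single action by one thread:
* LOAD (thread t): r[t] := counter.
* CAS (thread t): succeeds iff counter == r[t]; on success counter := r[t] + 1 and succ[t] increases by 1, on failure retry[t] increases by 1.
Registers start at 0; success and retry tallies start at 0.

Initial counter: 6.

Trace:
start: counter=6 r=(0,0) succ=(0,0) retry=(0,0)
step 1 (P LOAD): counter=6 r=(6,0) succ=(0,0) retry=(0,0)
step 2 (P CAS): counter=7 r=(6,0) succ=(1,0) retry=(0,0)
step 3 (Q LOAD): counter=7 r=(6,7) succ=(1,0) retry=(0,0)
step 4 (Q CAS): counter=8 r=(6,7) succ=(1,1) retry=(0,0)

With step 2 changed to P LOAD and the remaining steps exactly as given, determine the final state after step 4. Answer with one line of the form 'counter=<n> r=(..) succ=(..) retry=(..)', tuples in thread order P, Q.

(re-executing from step 2 with the substitution; state before step 2: counter=6 r=(6,0) succ=(0,0) retry=(0,0))
step 2 (P LOAD): counter=6 r=(6,0) succ=(0,0) retry=(0,0)
step 3 (Q LOAD): counter=6 r=(6,6) succ=(0,0) retry=(0,0)
step 4 (Q CAS): counter=7 r=(6,6) succ=(0,1) retry=(0,0)

counter=7 r=(6,6) succ=(0,1) retry=(0,0)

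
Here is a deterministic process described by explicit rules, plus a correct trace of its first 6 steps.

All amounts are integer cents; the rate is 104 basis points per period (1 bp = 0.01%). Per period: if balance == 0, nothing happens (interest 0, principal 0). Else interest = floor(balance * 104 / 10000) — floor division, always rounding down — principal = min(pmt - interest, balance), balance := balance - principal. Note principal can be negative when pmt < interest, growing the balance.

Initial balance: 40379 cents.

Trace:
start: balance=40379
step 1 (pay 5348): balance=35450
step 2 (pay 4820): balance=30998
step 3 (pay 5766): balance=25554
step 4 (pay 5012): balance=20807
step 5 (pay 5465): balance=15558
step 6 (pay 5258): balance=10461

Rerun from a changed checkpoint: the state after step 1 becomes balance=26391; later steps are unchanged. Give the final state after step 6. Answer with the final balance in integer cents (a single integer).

922

state after step 1 := balance=26391
step 2 (pay 4820): balance=21845
step 3 (pay 5766): balance=16306
step 4 (pay 5012): balance=11463
step 5 (pay 5465): balance=6117
step 6 (pay 5258): balance=922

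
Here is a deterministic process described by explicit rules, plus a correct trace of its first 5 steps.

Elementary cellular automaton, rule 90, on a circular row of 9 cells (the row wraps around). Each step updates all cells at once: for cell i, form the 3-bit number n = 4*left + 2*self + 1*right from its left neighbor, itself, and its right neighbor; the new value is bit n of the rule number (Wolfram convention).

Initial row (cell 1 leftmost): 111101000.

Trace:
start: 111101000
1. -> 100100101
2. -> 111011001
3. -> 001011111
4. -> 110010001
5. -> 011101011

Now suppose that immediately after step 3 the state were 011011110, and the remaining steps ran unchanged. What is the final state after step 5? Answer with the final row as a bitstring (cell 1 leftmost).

001001110

state after step 3 := 011011110
4. -> 111010011
5. -> 001001110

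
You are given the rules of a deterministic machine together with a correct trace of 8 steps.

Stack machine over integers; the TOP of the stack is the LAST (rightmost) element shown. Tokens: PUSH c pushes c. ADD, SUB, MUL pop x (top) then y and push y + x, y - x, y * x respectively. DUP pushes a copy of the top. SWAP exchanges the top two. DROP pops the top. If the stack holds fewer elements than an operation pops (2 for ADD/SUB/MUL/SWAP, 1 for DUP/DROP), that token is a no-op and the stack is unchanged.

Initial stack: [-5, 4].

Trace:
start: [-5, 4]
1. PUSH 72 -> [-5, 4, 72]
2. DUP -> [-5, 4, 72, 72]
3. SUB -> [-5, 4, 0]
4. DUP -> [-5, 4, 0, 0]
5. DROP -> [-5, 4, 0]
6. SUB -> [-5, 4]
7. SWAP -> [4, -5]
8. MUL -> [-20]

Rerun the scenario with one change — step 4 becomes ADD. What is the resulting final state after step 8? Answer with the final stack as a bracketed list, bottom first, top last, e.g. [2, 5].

[-5]

(re-executing from step 4 with the substitution; state before step 4: [-5, 4, 0])
4. ADD -> [-5, 4]
5. DROP -> [-5]
6. SUB -> [-5]
7. SWAP -> [-5]
8. MUL -> [-5]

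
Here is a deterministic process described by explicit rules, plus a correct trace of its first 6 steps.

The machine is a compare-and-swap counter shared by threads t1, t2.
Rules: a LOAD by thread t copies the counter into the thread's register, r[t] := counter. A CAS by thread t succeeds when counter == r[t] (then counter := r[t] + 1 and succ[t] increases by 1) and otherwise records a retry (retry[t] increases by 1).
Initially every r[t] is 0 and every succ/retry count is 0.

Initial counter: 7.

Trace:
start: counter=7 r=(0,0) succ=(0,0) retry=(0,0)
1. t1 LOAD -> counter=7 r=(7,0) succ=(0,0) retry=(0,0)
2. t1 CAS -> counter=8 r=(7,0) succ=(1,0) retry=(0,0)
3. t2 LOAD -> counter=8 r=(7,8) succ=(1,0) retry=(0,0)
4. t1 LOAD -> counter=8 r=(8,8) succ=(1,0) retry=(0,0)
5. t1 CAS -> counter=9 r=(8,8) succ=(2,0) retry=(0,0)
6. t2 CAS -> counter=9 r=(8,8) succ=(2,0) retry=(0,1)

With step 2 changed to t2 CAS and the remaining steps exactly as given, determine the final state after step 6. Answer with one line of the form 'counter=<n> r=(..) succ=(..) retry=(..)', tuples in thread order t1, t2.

(re-executing from step 2 with the substitution; state before step 2: counter=7 r=(7,0) succ=(0,0) retry=(0,0))
2. t2 CAS -> counter=7 r=(7,0) succ=(0,0) retry=(0,1)
3. t2 LOAD -> counter=7 r=(7,7) succ=(0,0) retry=(0,1)
4. t1 LOAD -> counter=7 r=(7,7) succ=(0,0) retry=(0,1)
5. t1 CAS -> counter=8 r=(7,7) succ=(1,0) retry=(0,1)
6. t2 CAS -> counter=8 r=(7,7) succ=(1,0) retry=(0,2)

counter=8 r=(7,7) succ=(1,0) retry=(0,2)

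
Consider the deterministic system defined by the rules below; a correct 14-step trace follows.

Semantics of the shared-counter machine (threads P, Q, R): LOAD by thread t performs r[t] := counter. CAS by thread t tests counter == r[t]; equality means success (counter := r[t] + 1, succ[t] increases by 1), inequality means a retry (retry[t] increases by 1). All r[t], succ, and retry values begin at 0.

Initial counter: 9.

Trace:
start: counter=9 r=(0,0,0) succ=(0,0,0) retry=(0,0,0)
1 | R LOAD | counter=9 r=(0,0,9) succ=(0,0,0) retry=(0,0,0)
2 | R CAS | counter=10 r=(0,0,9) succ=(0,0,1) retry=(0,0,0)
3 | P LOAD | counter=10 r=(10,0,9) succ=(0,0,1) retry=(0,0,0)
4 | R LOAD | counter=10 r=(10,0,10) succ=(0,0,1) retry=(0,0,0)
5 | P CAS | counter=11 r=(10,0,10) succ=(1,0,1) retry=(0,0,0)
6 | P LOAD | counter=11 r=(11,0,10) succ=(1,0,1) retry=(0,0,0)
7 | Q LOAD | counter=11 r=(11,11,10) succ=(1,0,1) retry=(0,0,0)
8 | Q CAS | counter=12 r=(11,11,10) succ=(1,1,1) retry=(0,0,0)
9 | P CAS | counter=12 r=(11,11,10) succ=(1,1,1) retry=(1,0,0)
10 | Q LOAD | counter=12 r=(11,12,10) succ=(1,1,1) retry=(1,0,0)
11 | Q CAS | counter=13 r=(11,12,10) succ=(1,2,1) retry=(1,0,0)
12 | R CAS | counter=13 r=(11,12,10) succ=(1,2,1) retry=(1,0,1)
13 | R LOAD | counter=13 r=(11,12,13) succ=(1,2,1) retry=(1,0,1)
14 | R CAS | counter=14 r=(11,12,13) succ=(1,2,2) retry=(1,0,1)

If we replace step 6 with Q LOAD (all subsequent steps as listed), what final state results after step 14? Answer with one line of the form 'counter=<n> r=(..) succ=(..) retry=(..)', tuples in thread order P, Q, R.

counter=14 r=(10,12,13) succ=(1,2,2) retry=(1,0,1)

(re-executing from step 6 with the substitution; state before step 6: counter=11 r=(10,0,10) succ=(1,0,1) retry=(0,0,0))
6 | Q LOAD | counter=11 r=(10,11,10) succ=(1,0,1) retry=(0,0,0)
7 | Q LOAD | counter=11 r=(10,11,10) succ=(1,0,1) retry=(0,0,0)
8 | Q CAS | counter=12 r=(10,11,10) succ=(1,1,1) retry=(0,0,0)
9 | P CAS | counter=12 r=(10,11,10) succ=(1,1,1) retry=(1,0,0)
10 | Q LOAD | counter=12 r=(10,12,10) succ=(1,1,1) retry=(1,0,0)
11 | Q CAS | counter=13 r=(10,12,10) succ=(1,2,1) retry=(1,0,0)
12 | R CAS | counter=13 r=(10,12,10) succ=(1,2,1) retry=(1,0,1)
13 | R LOAD | counter=13 r=(10,12,13) succ=(1,2,1) retry=(1,0,1)
14 | R CAS | counter=14 r=(10,12,13) succ=(1,2,2) retry=(1,0,1)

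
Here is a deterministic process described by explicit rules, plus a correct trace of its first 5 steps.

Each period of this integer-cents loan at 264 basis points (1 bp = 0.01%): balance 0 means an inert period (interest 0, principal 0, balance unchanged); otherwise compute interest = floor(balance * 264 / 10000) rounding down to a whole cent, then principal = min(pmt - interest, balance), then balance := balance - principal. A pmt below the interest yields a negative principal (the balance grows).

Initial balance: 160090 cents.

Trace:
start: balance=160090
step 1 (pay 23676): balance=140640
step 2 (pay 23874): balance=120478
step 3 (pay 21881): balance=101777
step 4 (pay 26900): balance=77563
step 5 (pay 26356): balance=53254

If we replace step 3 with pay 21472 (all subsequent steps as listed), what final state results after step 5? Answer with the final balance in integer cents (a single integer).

53685

(re-executing from step 3 with the substitution; state before step 3: balance=120478)
step 3 (pay 21472): balance=102186
step 4 (pay 26900): balance=77983
step 5 (pay 26356): balance=53685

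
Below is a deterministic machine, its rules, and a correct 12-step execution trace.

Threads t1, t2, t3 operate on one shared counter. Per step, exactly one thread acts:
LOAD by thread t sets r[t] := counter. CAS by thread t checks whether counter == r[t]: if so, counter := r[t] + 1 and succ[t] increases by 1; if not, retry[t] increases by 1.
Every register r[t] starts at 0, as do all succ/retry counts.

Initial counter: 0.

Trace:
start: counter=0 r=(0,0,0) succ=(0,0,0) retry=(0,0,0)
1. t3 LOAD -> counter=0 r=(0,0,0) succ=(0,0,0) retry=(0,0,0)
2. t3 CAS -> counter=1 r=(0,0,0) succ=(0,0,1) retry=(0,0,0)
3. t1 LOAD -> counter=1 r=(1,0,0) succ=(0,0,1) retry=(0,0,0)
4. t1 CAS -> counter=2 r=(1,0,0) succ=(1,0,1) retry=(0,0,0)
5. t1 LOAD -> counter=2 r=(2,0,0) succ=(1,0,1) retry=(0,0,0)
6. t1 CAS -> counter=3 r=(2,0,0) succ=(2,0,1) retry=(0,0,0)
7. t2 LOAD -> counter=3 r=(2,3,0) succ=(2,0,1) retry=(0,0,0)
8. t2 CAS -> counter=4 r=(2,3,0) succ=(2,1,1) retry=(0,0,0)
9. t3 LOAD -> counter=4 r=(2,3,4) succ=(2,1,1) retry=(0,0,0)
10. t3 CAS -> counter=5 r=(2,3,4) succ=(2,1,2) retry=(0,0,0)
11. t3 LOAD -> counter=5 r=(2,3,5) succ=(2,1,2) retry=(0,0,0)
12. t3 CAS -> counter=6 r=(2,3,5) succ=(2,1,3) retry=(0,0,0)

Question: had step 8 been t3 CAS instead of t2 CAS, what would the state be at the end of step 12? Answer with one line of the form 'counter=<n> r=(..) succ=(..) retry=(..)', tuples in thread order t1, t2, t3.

(re-executing from step 8 with the substitution; state before step 8: counter=3 r=(2,3,0) succ=(2,0,1) retry=(0,0,0))
8. t3 CAS -> counter=3 r=(2,3,0) succ=(2,0,1) retry=(0,0,1)
9. t3 LOAD -> counter=3 r=(2,3,3) succ=(2,0,1) retry=(0,0,1)
10. t3 CAS -> counter=4 r=(2,3,3) succ=(2,0,2) retry=(0,0,1)
11. t3 LOAD -> counter=4 r=(2,3,4) succ=(2,0,2) retry=(0,0,1)
12. t3 CAS -> counter=5 r=(2,3,4) succ=(2,0,3) retry=(0,0,1)

counter=5 r=(2,3,4) succ=(2,0,3) retry=(0,0,1)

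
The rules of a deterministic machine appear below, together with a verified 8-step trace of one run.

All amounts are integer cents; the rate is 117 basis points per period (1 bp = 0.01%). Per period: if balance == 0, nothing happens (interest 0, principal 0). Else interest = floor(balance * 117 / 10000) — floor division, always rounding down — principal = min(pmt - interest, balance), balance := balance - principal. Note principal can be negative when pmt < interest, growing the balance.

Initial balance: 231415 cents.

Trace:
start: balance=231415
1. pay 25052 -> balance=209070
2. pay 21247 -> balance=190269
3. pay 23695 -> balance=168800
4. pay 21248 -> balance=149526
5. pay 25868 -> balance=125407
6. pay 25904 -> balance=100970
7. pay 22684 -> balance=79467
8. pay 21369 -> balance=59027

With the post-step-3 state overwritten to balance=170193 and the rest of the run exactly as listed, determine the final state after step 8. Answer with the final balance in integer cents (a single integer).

state after step 3 := balance=170193
4. pay 21248 -> balance=150936
5. pay 25868 -> balance=126833
6. pay 25904 -> balance=102412
7. pay 22684 -> balance=80926
8. pay 21369 -> balance=60503

60503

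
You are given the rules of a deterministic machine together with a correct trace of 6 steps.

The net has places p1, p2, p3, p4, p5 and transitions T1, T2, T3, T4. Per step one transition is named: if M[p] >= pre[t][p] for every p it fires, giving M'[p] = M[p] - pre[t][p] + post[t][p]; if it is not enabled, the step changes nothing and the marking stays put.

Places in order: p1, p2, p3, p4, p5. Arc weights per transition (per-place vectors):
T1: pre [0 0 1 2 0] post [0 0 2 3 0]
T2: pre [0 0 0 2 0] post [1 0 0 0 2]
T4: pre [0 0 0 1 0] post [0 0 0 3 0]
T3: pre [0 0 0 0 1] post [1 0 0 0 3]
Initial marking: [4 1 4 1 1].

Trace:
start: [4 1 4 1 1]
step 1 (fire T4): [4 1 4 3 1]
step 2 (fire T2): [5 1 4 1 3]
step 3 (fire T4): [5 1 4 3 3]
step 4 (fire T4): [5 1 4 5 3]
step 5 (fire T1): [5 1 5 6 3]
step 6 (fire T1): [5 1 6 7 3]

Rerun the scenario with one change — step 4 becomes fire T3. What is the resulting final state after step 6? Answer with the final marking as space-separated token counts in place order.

6 1 6 5 5

(re-executing from step 4 with the substitution; state before step 4: [5 1 4 3 3])
step 4 (fire T3): [6 1 4 3 5]
step 5 (fire T1): [6 1 5 4 5]
step 6 (fire T1): [6 1 6 5 5]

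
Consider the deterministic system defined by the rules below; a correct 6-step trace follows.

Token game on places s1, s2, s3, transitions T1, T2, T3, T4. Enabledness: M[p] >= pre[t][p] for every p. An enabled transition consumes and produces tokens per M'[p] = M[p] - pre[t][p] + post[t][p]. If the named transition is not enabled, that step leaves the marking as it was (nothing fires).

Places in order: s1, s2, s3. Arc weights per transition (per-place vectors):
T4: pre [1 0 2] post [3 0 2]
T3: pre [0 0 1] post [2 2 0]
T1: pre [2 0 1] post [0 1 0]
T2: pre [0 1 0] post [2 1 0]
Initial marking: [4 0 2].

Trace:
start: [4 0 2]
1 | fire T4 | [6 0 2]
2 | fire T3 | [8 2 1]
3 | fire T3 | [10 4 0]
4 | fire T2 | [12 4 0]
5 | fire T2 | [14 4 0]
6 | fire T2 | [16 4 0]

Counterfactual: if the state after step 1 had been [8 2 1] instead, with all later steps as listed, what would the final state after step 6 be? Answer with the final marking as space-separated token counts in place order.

state after step 1 := [8 2 1]
2 | fire T3 | [10 4 0]
3 | fire T3 | [10 4 0]
4 | fire T2 | [12 4 0]
5 | fire T2 | [14 4 0]
6 | fire T2 | [16 4 0]

16 4 0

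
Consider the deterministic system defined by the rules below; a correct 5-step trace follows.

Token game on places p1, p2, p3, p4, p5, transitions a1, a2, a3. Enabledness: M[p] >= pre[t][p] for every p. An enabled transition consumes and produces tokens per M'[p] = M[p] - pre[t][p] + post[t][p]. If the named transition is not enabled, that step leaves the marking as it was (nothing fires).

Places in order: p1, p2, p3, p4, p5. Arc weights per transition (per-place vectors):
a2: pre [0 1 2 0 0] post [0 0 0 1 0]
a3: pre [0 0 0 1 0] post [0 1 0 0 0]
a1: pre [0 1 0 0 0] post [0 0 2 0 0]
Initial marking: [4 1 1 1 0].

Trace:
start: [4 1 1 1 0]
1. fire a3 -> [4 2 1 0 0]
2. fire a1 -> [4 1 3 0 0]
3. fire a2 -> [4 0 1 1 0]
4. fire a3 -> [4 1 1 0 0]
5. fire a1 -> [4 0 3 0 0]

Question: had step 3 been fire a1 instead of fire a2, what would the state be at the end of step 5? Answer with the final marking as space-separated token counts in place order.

(re-executing from step 3 with the substitution; state before step 3: [4 1 3 0 0])
3. fire a1 -> [4 0 5 0 0]
4. fire a3 -> [4 0 5 0 0]
5. fire a1 -> [4 0 5 0 0]

4 0 5 0 0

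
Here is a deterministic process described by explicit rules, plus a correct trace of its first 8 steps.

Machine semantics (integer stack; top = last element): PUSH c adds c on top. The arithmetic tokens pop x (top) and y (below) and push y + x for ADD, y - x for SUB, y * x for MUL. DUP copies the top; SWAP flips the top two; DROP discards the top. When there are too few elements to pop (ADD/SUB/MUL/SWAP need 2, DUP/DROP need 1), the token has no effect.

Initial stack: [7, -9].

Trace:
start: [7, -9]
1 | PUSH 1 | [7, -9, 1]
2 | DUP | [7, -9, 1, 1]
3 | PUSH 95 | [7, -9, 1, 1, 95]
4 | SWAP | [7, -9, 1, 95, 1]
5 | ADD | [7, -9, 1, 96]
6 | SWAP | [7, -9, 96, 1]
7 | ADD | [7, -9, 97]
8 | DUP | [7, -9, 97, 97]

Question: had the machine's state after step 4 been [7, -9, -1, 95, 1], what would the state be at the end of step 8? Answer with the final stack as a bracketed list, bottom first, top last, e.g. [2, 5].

state after step 4 := [7, -9, -1, 95, 1]
5 | ADD | [7, -9, -1, 96]
6 | SWAP | [7, -9, 96, -1]
7 | ADD | [7, -9, 95]
8 | DUP | [7, -9, 95, 95]

[7, -9, 95, 95]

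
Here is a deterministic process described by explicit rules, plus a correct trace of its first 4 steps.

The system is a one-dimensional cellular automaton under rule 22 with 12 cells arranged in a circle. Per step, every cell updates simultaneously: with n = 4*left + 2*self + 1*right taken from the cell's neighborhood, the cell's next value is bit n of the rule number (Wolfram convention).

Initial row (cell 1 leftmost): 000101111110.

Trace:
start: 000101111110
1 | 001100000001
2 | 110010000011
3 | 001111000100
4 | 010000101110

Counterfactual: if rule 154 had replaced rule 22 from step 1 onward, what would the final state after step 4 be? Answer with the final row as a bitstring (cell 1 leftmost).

(re-executing steps 1..4 under rule 154; state before step 1: 000101111110)
1 | 001001111101
2 | 110111111000
3 | 100111110101
4 | 011111100001

011111100001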